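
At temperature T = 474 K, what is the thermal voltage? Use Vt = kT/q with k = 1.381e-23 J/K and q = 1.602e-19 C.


Step 1: kT = 1.381e-23 * 474 = 6.54594e-21 J
Step 2: Vt = kT/q = 6.54594e-21 / 1.602e-19
Step 3: Vt = 0.04086 V

0.04086


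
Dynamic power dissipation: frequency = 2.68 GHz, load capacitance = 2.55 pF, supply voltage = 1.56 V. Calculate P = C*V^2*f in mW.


Step 1: V^2 = 1.56^2 = 2.4336 V^2
Step 2: P = C*V^2*f = 2.55e-12 F * 2.4336 * 2.68e9 Hz
Step 3: P = 1.66312224e-02 W
Step 4: P = 16.631 mW

16.631


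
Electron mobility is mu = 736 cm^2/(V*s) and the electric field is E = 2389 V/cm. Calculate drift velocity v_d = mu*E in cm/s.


Step 1: v_d = mu * E
Step 2: v_d = 736 * 2389 = 1758304
Step 3: v_d = 1.76e+06 cm/s

1.76e+06


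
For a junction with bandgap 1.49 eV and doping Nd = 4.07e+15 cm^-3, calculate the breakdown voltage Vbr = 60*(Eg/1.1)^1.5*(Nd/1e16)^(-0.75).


Step 1: Eg/1.1 = 1.49/1.1 = 1.354545
Step 2: (Eg/1.1)^1.5 = 1.354545^1.5 = 1.576486
Step 3: (Nd/1e16)^(-0.75) = (0.407)^(-0.75) = 1.962475
Step 4: Vbr = 60 * 1.576486 * 1.962475 = 185.6 V

185.6


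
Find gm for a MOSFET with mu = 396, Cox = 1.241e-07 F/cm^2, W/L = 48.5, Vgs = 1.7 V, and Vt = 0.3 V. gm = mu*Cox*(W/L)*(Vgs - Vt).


Step 1: Vov = Vgs - Vt = 1.7 - 0.3 = 1.4 V
Step 2: gm = mu * Cox * (W/L) * Vov
Step 3: gm = 396 * 1.241e-07 * 48.5 * 1.4 = 3.34e-03 S

3.34e-03


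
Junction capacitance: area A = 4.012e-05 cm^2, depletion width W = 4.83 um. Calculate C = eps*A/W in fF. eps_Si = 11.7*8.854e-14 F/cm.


Step 1: eps_Si = 11.7 * 8.854e-14 = 1.035918e-12 F/cm
Step 2: W in cm = 4.83 * 1e-4 = 4.83e-04 cm
Step 3: C = 1.035918e-12 * 4.012e-05 / 4.83e-04 = 8.604768e-14 F
Step 4: C = 86.05 fF

86.05


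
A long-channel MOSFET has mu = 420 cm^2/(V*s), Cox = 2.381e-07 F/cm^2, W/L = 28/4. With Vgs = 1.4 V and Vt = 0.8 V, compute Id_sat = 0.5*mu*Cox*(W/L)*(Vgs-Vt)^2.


Step 1: Overdrive voltage Vov = Vgs - Vt = 1.4 - 0.8 = 0.6 V
Step 2: W/L = 28/4 = 7
Step 3: Id = 0.5 * 420 * 2.381e-07 * 7 * 0.6^2
Step 4: Id = 1.26e-04 A

1.26e-04


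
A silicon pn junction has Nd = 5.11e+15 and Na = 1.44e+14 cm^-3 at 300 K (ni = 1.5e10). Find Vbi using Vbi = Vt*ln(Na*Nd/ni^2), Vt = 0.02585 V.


Step 1: Compute Na*Nd/ni^2 = 1.44e+14 * 5.11e+15 / (1.5e10)^2 = 3.2704e+09
Step 2: ln(3.2704e+09) = 21.9082
Step 3: Vbi = 0.02585 * 21.9082 = 0.566 V

0.566


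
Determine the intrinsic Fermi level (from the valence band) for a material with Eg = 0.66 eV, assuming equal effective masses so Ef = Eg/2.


Step 1: For an intrinsic semiconductor, the Fermi level sits at midgap.
Step 2: Ef = Eg / 2 = 0.66 / 2 = 0.33 eV

0.33


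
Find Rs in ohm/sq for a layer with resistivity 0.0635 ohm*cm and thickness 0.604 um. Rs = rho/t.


Step 1: Convert thickness to cm: t = 0.604 um = 6.0400e-05 cm
Step 2: Rs = rho / t = 0.0635 / 6.0400e-05
Step 3: Rs = 1051.3 ohm/sq

1051.3


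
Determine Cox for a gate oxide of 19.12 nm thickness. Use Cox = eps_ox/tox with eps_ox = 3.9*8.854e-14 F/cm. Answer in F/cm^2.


Step 1: eps_ox = 3.9 * 8.854e-14 = 3.45306e-13 F/cm
Step 2: tox in cm = 19.12 nm * 1e-7 = 1.9120e-06 cm
Step 3: Cox = 3.45306e-13 / 1.9120e-06 = 1.81e-07 F/cm^2

1.81e-07


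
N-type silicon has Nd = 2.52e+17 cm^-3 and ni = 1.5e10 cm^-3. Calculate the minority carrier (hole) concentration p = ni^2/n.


Step 1: Since Nd >> ni, n ≈ Nd = 2.52e+17 cm^-3
Step 2: p = ni^2 / n = (1.5e10)^2 / 2.52e+17
Step 3: p = 2.25e20 / 2.52e+17 = 8.93e+02 cm^-3

8.93e+02


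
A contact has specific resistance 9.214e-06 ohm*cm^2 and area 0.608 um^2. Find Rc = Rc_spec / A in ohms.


Step 1: Convert area to cm^2: 0.608 um^2 = 6.0800e-09 cm^2
Step 2: Rc = Rc_spec / A = 9.214e-06 / 6.0800e-09
Step 3: Rc = 1.52e+03 ohms

1.52e+03


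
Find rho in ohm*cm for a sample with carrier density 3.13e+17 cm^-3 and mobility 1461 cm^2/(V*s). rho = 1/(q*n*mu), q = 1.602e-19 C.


Step 1: sigma = q * n * mu = 1.602e-19 * 3.13e+17 * 1461 = 7.32583e+01 S/cm
Step 2: rho = 1 / sigma = 1 / 7.32583e+01 = 0.01365 ohm*cm

0.01365


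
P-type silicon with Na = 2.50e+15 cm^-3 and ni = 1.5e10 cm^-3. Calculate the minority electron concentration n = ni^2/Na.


Step 1: Majority hole concentration p ≈ Na = 2.50e+15 cm^-3
Step 2: n = ni^2 / Na = (1.5e10)^2 / 2.50e+15
Step 3: n = 9.00e+04 cm^-3

9.00e+04


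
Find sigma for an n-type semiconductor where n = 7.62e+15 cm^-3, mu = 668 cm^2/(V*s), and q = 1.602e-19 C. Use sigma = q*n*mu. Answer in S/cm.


Step 1: sigma = q * n * mu
Step 2: sigma = 1.602e-19 * 7.62e+15 * 668
Step 3: sigma = 8.154e-01 S/cm

8.154e-01


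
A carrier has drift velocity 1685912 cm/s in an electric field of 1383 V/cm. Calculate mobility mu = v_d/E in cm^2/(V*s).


Step 1: mu = v_d / E
Step 2: mu = 1685912 / 1383
Step 3: mu = 1219.03 cm^2/(V*s)

1219.03


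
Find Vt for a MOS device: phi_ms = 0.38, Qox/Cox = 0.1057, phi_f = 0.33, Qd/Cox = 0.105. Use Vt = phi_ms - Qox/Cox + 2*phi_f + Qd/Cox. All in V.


Step 1: Vt = phi_ms - Qox/Cox + 2*phi_f + Qd/Cox
Step 2: Vt = 0.38 - 0.1057 + 2*0.33 + 0.105
Step 3: Vt = 0.38 - 0.1057 + 0.66 + 0.105
Step 4: Vt = 1.0393 V

1.0393


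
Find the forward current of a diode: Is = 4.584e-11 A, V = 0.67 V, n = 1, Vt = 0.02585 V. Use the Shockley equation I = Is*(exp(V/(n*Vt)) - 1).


Step 1: V/(n*Vt) = 0.67/(1*0.02585) = 25.9188
Step 2: exp(25.9188) = 1.8046e+11
Step 3: I = 4.584e-11 * (1.8046e+11 - 1) = 8.27e+00 A

8.27e+00


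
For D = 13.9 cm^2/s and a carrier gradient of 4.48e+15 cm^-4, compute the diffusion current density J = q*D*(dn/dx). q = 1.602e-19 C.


Step 1: J = q * D * (dn/dx)
Step 2: J = 1.602e-19 * 13.9 * 4.48e+15
Step 3: J = 9.98e-03 A/cm^2

9.98e-03


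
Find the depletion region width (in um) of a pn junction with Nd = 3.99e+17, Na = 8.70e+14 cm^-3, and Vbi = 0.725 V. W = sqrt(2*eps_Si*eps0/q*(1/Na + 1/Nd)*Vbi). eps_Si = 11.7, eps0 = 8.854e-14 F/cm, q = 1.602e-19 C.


Step 1: 1/Na + 1/Nd = 1/8.70e+14 + 1/3.99e+17 = 1.15193e-15
Step 2: 2*eps*eps0/q = 2*11.7*8.854e-14/1.602e-19 = 1.293281e+07
Step 3: W^2 = 1.293281e+07 * 1.15193e-15 * 0.725 = 1.08008e-08
Step 4: W = sqrt(1.08008e-08) = 1.039e-04 cm = 1.039 um

1.039


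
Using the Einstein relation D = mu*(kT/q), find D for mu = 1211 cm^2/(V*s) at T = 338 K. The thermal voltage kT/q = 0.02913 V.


Step 1: D = mu * (kT/q)
Step 2: D = 1211 * 0.02913
Step 3: D = 35.28 cm^2/s

35.28


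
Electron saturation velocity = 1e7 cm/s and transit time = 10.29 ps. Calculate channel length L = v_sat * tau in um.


Step 1: tau in seconds = 10.29 ps * 1e-12 = 1.0290e-11 s
Step 2: L = v_sat * tau = 1e7 * 1.0290e-11 = 1.0290e-04 cm
Step 3: L in um = 1.0290e-04 * 1e4 = 1.029 um

1.029


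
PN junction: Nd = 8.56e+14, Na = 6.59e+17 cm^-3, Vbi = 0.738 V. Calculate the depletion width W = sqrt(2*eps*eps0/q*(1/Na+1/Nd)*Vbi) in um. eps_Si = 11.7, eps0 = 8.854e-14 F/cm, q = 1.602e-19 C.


Step 1: 1/Na + 1/Nd = 1/6.59e+17 + 1/8.56e+14 = 1.16974e-15
Step 2: 2*eps*eps0/q = 2*11.7*8.854e-14/1.602e-19 = 1.293281e+07
Step 3: W^2 = 1.293281e+07 * 1.16974e-15 * 0.738 = 1.11645e-08
Step 4: W = sqrt(1.11645e-08) = 1.057e-04 cm = 1.057 um

1.057


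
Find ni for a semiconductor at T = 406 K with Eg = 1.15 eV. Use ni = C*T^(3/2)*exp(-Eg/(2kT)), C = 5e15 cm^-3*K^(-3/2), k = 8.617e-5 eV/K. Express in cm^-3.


Step 1: Compute kT = 8.617e-5 * 406 = 0.03498502 eV
Step 2: Exponent = -Eg/(2kT) = -1.15/(2*0.03498502) = -16.43561
Step 3: T^(3/2) = 406^1.5 = 8180.67
Step 4: ni = 5e15 * 8180.67 * exp(-16.43561) = 2.98e+12 cm^-3

2.98e+12


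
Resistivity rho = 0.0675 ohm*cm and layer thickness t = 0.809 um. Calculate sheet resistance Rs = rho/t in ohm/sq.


Step 1: Convert thickness to cm: t = 0.809 um = 8.0900e-05 cm
Step 2: Rs = rho / t = 0.0675 / 8.0900e-05
Step 3: Rs = 834.4 ohm/sq

834.4


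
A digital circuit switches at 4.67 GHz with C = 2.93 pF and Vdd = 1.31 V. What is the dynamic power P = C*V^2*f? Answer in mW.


Step 1: V^2 = 1.31^2 = 1.7161 V^2
Step 2: P = C*V^2*f = 2.93e-12 F * 1.7161 * 4.67e9 Hz
Step 3: P = 2.348156791e-02 W
Step 4: P = 23.482 mW

23.482


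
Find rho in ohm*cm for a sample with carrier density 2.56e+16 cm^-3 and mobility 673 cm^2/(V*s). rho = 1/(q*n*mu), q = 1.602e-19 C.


Step 1: sigma = q * n * mu = 1.602e-19 * 2.56e+16 * 673 = 2.76005e+00 S/cm
Step 2: rho = 1 / sigma = 1 / 2.76005e+00 = 0.3623 ohm*cm

0.3623


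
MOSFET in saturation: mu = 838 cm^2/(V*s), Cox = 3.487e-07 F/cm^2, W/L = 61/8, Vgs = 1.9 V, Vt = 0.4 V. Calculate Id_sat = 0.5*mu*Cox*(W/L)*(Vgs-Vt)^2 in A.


Step 1: Overdrive voltage Vov = Vgs - Vt = 1.9 - 0.4 = 1.5 V
Step 2: W/L = 61/8 = 7.625
Step 3: Id = 0.5 * 838 * 3.487e-07 * 7.625 * 1.5^2
Step 4: Id = 2.51e-03 A

2.51e-03


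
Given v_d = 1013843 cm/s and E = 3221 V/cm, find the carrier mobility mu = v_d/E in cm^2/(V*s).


Step 1: mu = v_d / E
Step 2: mu = 1013843 / 3221
Step 3: mu = 314.76 cm^2/(V*s)

314.76


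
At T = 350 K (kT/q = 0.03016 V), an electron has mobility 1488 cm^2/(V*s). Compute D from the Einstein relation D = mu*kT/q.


Step 1: D = mu * (kT/q)
Step 2: D = 1488 * 0.03016
Step 3: D = 44.88 cm^2/s

44.88


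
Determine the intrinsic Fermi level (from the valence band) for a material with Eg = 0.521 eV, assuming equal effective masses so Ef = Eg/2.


Step 1: For an intrinsic semiconductor, the Fermi level sits at midgap.
Step 2: Ef = Eg / 2 = 0.521 / 2 = 0.2605 eV

0.2605


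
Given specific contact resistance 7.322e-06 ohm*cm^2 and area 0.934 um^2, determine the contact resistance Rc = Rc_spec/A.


Step 1: Convert area to cm^2: 0.934 um^2 = 9.3400e-09 cm^2
Step 2: Rc = Rc_spec / A = 7.322e-06 / 9.3400e-09
Step 3: Rc = 7.84e+02 ohms

7.84e+02


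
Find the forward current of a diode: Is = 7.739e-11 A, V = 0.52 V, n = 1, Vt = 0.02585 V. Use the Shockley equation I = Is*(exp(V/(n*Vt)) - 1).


Step 1: V/(n*Vt) = 0.52/(1*0.02585) = 20.1161
Step 2: exp(20.1161) = 5.4489e+08
Step 3: I = 7.739e-11 * (5.4489e+08 - 1) = 4.22e-02 A

4.22e-02


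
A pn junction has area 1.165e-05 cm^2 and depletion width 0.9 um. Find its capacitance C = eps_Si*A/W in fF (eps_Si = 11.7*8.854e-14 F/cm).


Step 1: eps_Si = 11.7 * 8.854e-14 = 1.035918e-12 F/cm
Step 2: W in cm = 0.9 * 1e-4 = 9.00e-05 cm
Step 3: C = 1.035918e-12 * 1.165e-05 / 9.00e-05 = 1.340938e-13 F
Step 4: C = 134.09 fF

134.09


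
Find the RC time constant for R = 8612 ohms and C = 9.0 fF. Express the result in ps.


Step 1: tau = R * C
Step 2: tau = 8612 * 9.0 fF = 8612 * 9.0e-15 F
Step 3: tau = 7.7508e-11 s = 77.508 ps

77.508


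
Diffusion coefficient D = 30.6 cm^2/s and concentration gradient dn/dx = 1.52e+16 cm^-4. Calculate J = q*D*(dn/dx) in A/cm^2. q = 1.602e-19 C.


Step 1: J = q * D * (dn/dx)
Step 2: J = 1.602e-19 * 30.6 * 1.52e+16
Step 3: J = 7.45e-02 A/cm^2

7.45e-02


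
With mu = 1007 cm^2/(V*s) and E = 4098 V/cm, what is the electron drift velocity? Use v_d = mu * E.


Step 1: v_d = mu * E
Step 2: v_d = 1007 * 4098 = 4126686
Step 3: v_d = 4.13e+06 cm/s

4.13e+06


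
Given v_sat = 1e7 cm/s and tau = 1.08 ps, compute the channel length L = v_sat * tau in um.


Step 1: tau in seconds = 1.08 ps * 1e-12 = 1.0800e-12 s
Step 2: L = v_sat * tau = 1e7 * 1.0800e-12 = 1.0800e-05 cm
Step 3: L in um = 1.0800e-05 * 1e4 = 0.108 um

0.108


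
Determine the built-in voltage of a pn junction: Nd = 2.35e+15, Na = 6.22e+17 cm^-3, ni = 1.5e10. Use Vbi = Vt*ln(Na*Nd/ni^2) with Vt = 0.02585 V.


Step 1: Compute Na*Nd/ni^2 = 6.22e+17 * 2.35e+15 / (1.5e10)^2 = 6.4964e+12
Step 2: ln(6.4964e+12) = 29.5023
Step 3: Vbi = 0.02585 * 29.5023 = 0.763 V

0.763


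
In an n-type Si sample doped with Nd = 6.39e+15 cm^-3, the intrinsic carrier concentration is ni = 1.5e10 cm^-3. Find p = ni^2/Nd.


Step 1: Since Nd >> ni, n ≈ Nd = 6.39e+15 cm^-3
Step 2: p = ni^2 / n = (1.5e10)^2 / 6.39e+15
Step 3: p = 2.25e20 / 6.39e+15 = 3.52e+04 cm^-3

3.52e+04


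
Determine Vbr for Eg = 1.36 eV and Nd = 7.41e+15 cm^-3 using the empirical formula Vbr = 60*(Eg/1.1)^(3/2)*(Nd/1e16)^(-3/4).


Step 1: Eg/1.1 = 1.36/1.1 = 1.236364
Step 2: (Eg/1.1)^1.5 = 1.236364^1.5 = 1.374737
Step 3: (Nd/1e16)^(-0.75) = (0.741)^(-0.75) = 1.252092
Step 4: Vbr = 60 * 1.374737 * 1.252092 = 103.3 V

103.3


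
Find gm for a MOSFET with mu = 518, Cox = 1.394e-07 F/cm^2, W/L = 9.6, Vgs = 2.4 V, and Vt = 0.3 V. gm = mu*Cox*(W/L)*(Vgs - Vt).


Step 1: Vov = Vgs - Vt = 2.4 - 0.3 = 2.1 V
Step 2: gm = mu * Cox * (W/L) * Vov
Step 3: gm = 518 * 1.394e-07 * 9.6 * 2.1 = 1.46e-03 S

1.46e-03


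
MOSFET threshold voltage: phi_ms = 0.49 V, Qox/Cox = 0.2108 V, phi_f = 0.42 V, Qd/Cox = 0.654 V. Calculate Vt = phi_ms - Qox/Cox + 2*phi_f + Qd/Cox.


Step 1: Vt = phi_ms - Qox/Cox + 2*phi_f + Qd/Cox
Step 2: Vt = 0.49 - 0.2108 + 2*0.42 + 0.654
Step 3: Vt = 0.49 - 0.2108 + 0.84 + 0.654
Step 4: Vt = 1.7732 V

1.7732


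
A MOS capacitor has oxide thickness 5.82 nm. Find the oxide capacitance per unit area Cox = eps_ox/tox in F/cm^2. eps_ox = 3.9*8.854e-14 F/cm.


Step 1: eps_ox = 3.9 * 8.854e-14 = 3.45306e-13 F/cm
Step 2: tox in cm = 5.82 nm * 1e-7 = 5.8200e-07 cm
Step 3: Cox = 3.45306e-13 / 5.8200e-07 = 5.93e-07 F/cm^2

5.93e-07


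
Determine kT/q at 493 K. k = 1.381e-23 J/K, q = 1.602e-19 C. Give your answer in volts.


Step 1: kT = 1.381e-23 * 493 = 6.80833e-21 J
Step 2: Vt = kT/q = 6.80833e-21 / 1.602e-19
Step 3: Vt = 0.0425 V

0.0425


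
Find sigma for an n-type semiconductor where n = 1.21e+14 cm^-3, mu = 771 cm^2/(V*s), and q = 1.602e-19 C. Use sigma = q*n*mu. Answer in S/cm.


Step 1: sigma = q * n * mu
Step 2: sigma = 1.602e-19 * 1.21e+14 * 771
Step 3: sigma = 1.495e-02 S/cm

1.495e-02


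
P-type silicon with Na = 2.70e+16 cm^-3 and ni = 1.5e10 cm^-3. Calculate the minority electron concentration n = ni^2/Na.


Step 1: Majority hole concentration p ≈ Na = 2.70e+16 cm^-3
Step 2: n = ni^2 / Na = (1.5e10)^2 / 2.70e+16
Step 3: n = 8.33e+03 cm^-3

8.33e+03


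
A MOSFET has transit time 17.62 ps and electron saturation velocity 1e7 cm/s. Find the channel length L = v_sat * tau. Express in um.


Step 1: tau in seconds = 17.62 ps * 1e-12 = 1.7620e-11 s
Step 2: L = v_sat * tau = 1e7 * 1.7620e-11 = 1.7620e-04 cm
Step 3: L in um = 1.7620e-04 * 1e4 = 1.762 um

1.762


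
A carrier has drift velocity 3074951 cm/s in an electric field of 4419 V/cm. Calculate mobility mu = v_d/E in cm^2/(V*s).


Step 1: mu = v_d / E
Step 2: mu = 3074951 / 4419
Step 3: mu = 695.85 cm^2/(V*s)

695.85


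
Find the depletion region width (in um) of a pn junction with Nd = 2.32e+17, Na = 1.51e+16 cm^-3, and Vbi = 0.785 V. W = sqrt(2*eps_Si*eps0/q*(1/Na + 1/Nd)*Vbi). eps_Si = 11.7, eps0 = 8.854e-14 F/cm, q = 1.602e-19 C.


Step 1: 1/Na + 1/Nd = 1/1.51e+16 + 1/2.32e+17 = 7.05355e-17
Step 2: 2*eps*eps0/q = 2*11.7*8.854e-14/1.602e-19 = 1.293281e+07
Step 3: W^2 = 1.293281e+07 * 7.05355e-17 * 0.785 = 7.16094e-10
Step 4: W = sqrt(7.16094e-10) = 2.676e-05 cm = 0.2676 um

0.2676


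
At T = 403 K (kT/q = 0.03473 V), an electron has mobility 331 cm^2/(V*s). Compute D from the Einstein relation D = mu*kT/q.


Step 1: D = mu * (kT/q)
Step 2: D = 331 * 0.03473
Step 3: D = 11.5 cm^2/s

11.5


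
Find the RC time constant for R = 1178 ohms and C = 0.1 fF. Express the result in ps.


Step 1: tau = R * C
Step 2: tau = 1178 * 0.1 fF = 1178 * 1.0e-16 F
Step 3: tau = 1.178e-13 s = 0.1178 ps

0.1178


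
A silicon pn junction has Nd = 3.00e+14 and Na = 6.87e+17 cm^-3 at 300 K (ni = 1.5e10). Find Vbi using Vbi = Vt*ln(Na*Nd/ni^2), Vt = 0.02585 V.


Step 1: Compute Na*Nd/ni^2 = 6.87e+17 * 3.00e+14 / (1.5e10)^2 = 9.1600e+11
Step 2: ln(9.1600e+11) = 27.5433
Step 3: Vbi = 0.02585 * 27.5433 = 0.712 V

0.712


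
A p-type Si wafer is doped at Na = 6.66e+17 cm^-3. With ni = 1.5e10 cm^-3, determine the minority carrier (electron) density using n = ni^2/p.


Step 1: Majority hole concentration p ≈ Na = 6.66e+17 cm^-3
Step 2: n = ni^2 / Na = (1.5e10)^2 / 6.66e+17
Step 3: n = 3.38e+02 cm^-3

3.38e+02


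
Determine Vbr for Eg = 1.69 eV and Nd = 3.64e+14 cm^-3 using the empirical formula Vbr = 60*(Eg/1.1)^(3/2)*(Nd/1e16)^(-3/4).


Step 1: Eg/1.1 = 1.69/1.1 = 1.536364
Step 2: (Eg/1.1)^1.5 = 1.536364^1.5 = 1.904326
Step 3: (Nd/1e16)^(-0.75) = (0.0364)^(-0.75) = 11.999799
Step 4: Vbr = 60 * 1.904326 * 11.999799 = 1371.1 V

1371.1


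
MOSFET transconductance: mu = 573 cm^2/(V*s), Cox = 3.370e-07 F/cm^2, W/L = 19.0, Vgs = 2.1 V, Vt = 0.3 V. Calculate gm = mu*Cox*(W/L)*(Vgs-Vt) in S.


Step 1: Vov = Vgs - Vt = 2.1 - 0.3 = 1.8 V
Step 2: gm = mu * Cox * (W/L) * Vov
Step 3: gm = 573 * 3.370e-07 * 19.0 * 1.8 = 6.60e-03 S

6.60e-03


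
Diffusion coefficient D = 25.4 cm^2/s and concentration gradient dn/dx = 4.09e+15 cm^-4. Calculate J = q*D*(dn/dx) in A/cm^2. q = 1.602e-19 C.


Step 1: J = q * D * (dn/dx)
Step 2: J = 1.602e-19 * 25.4 * 4.09e+15
Step 3: J = 1.66e-02 A/cm^2

1.66e-02


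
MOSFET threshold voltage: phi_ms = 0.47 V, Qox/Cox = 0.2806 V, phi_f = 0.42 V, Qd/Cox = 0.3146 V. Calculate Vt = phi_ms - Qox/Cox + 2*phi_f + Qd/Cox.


Step 1: Vt = phi_ms - Qox/Cox + 2*phi_f + Qd/Cox
Step 2: Vt = 0.47 - 0.2806 + 2*0.42 + 0.3146
Step 3: Vt = 0.47 - 0.2806 + 0.84 + 0.3146
Step 4: Vt = 1.344 V

1.344


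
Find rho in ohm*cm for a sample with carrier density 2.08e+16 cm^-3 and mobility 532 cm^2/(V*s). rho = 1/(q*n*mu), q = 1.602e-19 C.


Step 1: sigma = q * n * mu = 1.602e-19 * 2.08e+16 * 532 = 1.77271e+00 S/cm
Step 2: rho = 1 / sigma = 1 / 1.77271e+00 = 0.5641 ohm*cm

0.5641


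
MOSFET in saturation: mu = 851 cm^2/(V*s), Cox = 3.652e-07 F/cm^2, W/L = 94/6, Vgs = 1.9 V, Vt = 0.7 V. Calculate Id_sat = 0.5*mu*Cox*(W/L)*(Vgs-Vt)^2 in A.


Step 1: Overdrive voltage Vov = Vgs - Vt = 1.9 - 0.7 = 1.2 V
Step 2: W/L = 94/6 = 15.6667
Step 3: Id = 0.5 * 851 * 3.652e-07 * 15.6667 * 1.2^2
Step 4: Id = 3.51e-03 A

3.51e-03


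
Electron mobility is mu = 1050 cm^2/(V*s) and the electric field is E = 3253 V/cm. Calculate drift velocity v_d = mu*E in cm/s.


Step 1: v_d = mu * E
Step 2: v_d = 1050 * 3253 = 3415650
Step 3: v_d = 3.42e+06 cm/s

3.42e+06


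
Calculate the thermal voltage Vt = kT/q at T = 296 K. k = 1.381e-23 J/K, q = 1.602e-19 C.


Step 1: kT = 1.381e-23 * 296 = 4.08776e-21 J
Step 2: Vt = kT/q = 4.08776e-21 / 1.602e-19
Step 3: Vt = 0.02552 V

0.02552


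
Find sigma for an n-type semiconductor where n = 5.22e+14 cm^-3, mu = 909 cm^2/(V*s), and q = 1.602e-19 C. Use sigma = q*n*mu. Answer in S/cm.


Step 1: sigma = q * n * mu
Step 2: sigma = 1.602e-19 * 5.22e+14 * 909
Step 3: sigma = 7.601e-02 S/cm

7.601e-02


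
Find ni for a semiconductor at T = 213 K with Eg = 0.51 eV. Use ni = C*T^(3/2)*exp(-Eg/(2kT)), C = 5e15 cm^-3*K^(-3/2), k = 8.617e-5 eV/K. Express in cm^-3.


Step 1: Compute kT = 8.617e-5 * 213 = 0.01835421 eV
Step 2: Exponent = -Eg/(2kT) = -0.51/(2*0.01835421) = -13.89327
Step 3: T^(3/2) = 213^1.5 = 3108.63
Step 4: ni = 5e15 * 3108.63 * exp(-13.89327) = 1.44e+13 cm^-3

1.44e+13


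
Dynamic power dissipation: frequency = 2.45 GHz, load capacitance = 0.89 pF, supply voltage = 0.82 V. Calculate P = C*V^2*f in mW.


Step 1: V^2 = 0.82^2 = 0.6724 V^2
Step 2: P = C*V^2*f = 0.89e-12 F * 0.6724 * 2.45e9 Hz
Step 3: P = 1.4661682e-03 W
Step 4: P = 1.466 mW

1.466


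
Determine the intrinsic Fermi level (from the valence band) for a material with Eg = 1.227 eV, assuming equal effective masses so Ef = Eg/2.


Step 1: For an intrinsic semiconductor, the Fermi level sits at midgap.
Step 2: Ef = Eg / 2 = 1.227 / 2 = 0.6135 eV

0.6135


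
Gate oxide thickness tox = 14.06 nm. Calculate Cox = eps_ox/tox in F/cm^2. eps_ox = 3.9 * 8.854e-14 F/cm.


Step 1: eps_ox = 3.9 * 8.854e-14 = 3.45306e-13 F/cm
Step 2: tox in cm = 14.06 nm * 1e-7 = 1.4060e-06 cm
Step 3: Cox = 3.45306e-13 / 1.4060e-06 = 2.46e-07 F/cm^2

2.46e-07


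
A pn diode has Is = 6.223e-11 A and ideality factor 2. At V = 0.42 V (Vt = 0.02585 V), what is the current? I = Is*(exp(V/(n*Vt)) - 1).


Step 1: V/(n*Vt) = 0.42/(2*0.02585) = 8.1238
Step 2: exp(8.1238) = 3.3738e+03
Step 3: I = 6.223e-11 * (3.3738e+03 - 1) = 2.10e-07 A

2.10e-07


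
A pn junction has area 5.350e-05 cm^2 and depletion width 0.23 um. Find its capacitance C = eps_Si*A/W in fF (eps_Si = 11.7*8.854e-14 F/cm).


Step 1: eps_Si = 11.7 * 8.854e-14 = 1.035918e-12 F/cm
Step 2: W in cm = 0.23 * 1e-4 = 2.30e-05 cm
Step 3: C = 1.035918e-12 * 5.350e-05 / 2.30e-05 = 2.409635e-12 F
Step 4: C = 2409.64 fF

2409.64


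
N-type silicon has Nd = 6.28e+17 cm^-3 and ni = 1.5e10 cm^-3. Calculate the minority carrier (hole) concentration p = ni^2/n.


Step 1: Since Nd >> ni, n ≈ Nd = 6.28e+17 cm^-3
Step 2: p = ni^2 / n = (1.5e10)^2 / 6.28e+17
Step 3: p = 2.25e20 / 6.28e+17 = 3.58e+02 cm^-3

3.58e+02


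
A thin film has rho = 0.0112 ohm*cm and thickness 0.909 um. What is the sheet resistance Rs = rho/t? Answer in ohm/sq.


Step 1: Convert thickness to cm: t = 0.909 um = 9.0900e-05 cm
Step 2: Rs = rho / t = 0.0112 / 9.0900e-05
Step 3: Rs = 123.2 ohm/sq

123.2


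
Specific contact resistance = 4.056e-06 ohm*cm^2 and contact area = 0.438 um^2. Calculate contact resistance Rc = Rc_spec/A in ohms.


Step 1: Convert area to cm^2: 0.438 um^2 = 4.3800e-09 cm^2
Step 2: Rc = Rc_spec / A = 4.056e-06 / 4.3800e-09
Step 3: Rc = 9.26e+02 ohms

9.26e+02


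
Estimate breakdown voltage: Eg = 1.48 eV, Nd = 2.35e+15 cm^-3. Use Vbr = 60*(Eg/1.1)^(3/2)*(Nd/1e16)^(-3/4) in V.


Step 1: Eg/1.1 = 1.48/1.1 = 1.345455
Step 2: (Eg/1.1)^1.5 = 1.345455^1.5 = 1.560644
Step 3: (Nd/1e16)^(-0.75) = (0.235)^(-0.75) = 2.962778
Step 4: Vbr = 60 * 1.560644 * 2.962778 = 277.4 V

277.4


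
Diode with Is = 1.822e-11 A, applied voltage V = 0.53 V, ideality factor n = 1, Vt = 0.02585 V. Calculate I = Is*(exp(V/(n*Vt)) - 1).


Step 1: V/(n*Vt) = 0.53/(1*0.02585) = 20.5029
Step 2: exp(20.5029) = 8.0223e+08
Step 3: I = 1.822e-11 * (8.0223e+08 - 1) = 1.46e-02 A

1.46e-02


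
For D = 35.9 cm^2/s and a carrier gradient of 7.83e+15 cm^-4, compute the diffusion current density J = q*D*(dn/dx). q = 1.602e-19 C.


Step 1: J = q * D * (dn/dx)
Step 2: J = 1.602e-19 * 35.9 * 7.83e+15
Step 3: J = 4.50e-02 A/cm^2

4.50e-02


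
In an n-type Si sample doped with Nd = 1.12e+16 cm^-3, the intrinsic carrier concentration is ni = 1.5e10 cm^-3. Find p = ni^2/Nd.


Step 1: Since Nd >> ni, n ≈ Nd = 1.12e+16 cm^-3
Step 2: p = ni^2 / n = (1.5e10)^2 / 1.12e+16
Step 3: p = 2.25e20 / 1.12e+16 = 2.01e+04 cm^-3

2.01e+04


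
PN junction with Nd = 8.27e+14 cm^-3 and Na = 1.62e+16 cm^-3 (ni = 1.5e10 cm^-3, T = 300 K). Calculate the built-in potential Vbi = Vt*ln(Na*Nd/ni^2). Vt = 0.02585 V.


Step 1: Compute Na*Nd/ni^2 = 1.62e+16 * 8.27e+14 / (1.5e10)^2 = 5.9544e+10
Step 2: ln(5.9544e+10) = 24.8100
Step 3: Vbi = 0.02585 * 24.8100 = 0.641 V

0.641


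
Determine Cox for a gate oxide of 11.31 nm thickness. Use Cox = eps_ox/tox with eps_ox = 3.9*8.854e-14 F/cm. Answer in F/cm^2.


Step 1: eps_ox = 3.9 * 8.854e-14 = 3.45306e-13 F/cm
Step 2: tox in cm = 11.31 nm * 1e-7 = 1.1310e-06 cm
Step 3: Cox = 3.45306e-13 / 1.1310e-06 = 3.05e-07 F/cm^2

3.05e-07


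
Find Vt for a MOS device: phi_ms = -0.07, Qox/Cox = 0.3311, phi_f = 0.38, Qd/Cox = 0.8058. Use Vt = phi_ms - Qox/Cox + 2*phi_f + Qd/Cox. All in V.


Step 1: Vt = phi_ms - Qox/Cox + 2*phi_f + Qd/Cox
Step 2: Vt = -0.07 - 0.3311 + 2*0.38 + 0.8058
Step 3: Vt = -0.07 - 0.3311 + 0.76 + 0.8058
Step 4: Vt = 1.1647 V

1.1647


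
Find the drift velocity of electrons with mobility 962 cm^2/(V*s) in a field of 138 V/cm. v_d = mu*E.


Step 1: v_d = mu * E
Step 2: v_d = 962 * 138 = 132756
Step 3: v_d = 1.33e+05 cm/s

1.33e+05


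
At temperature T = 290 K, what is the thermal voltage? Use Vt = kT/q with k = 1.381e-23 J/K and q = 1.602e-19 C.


Step 1: kT = 1.381e-23 * 290 = 4.0049e-21 J
Step 2: Vt = kT/q = 4.0049e-21 / 1.602e-19
Step 3: Vt = 0.025 V

0.025


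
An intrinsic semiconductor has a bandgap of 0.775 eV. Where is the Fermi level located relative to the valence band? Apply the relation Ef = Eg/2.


Step 1: For an intrinsic semiconductor, the Fermi level sits at midgap.
Step 2: Ef = Eg / 2 = 0.775 / 2 = 0.3875 eV

0.3875


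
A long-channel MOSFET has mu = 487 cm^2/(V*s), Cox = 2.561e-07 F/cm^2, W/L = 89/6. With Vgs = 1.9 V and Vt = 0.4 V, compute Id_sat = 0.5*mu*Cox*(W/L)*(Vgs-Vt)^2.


Step 1: Overdrive voltage Vov = Vgs - Vt = 1.9 - 0.4 = 1.5 V
Step 2: W/L = 89/6 = 14.8333
Step 3: Id = 0.5 * 487 * 2.561e-07 * 14.8333 * 1.5^2
Step 4: Id = 2.08e-03 A

2.08e-03


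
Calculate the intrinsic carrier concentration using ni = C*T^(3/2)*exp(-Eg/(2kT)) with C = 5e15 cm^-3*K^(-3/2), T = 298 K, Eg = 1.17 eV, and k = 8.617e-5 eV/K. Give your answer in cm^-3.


Step 1: Compute kT = 8.617e-5 * 298 = 0.02567866 eV
Step 2: Exponent = -Eg/(2kT) = -1.17/(2*0.02567866) = -22.78156
Step 3: T^(3/2) = 298^1.5 = 5144.28
Step 4: ni = 5e15 * 5144.28 * exp(-22.78156) = 3.28e+09 cm^-3

3.28e+09


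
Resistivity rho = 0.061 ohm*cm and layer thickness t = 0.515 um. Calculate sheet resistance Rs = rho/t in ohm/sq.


Step 1: Convert thickness to cm: t = 0.515 um = 5.1500e-05 cm
Step 2: Rs = rho / t = 0.061 / 5.1500e-05
Step 3: Rs = 1184.5 ohm/sq

1184.5


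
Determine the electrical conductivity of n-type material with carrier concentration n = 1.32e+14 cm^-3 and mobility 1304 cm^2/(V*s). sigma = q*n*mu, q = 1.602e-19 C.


Step 1: sigma = q * n * mu
Step 2: sigma = 1.602e-19 * 1.32e+14 * 1304
Step 3: sigma = 2.757e-02 S/cm

2.757e-02


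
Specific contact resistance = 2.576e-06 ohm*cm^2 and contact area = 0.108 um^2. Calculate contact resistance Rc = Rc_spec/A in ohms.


Step 1: Convert area to cm^2: 0.108 um^2 = 1.0800e-09 cm^2
Step 2: Rc = Rc_spec / A = 2.576e-06 / 1.0800e-09
Step 3: Rc = 2.39e+03 ohms

2.39e+03


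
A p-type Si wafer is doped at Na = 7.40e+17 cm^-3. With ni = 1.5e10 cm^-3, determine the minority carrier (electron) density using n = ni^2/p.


Step 1: Majority hole concentration p ≈ Na = 7.40e+17 cm^-3
Step 2: n = ni^2 / Na = (1.5e10)^2 / 7.40e+17
Step 3: n = 3.04e+02 cm^-3

3.04e+02


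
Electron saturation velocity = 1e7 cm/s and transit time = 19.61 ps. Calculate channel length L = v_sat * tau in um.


Step 1: tau in seconds = 19.61 ps * 1e-12 = 1.9610e-11 s
Step 2: L = v_sat * tau = 1e7 * 1.9610e-11 = 1.9610e-04 cm
Step 3: L in um = 1.9610e-04 * 1e4 = 1.961 um

1.961


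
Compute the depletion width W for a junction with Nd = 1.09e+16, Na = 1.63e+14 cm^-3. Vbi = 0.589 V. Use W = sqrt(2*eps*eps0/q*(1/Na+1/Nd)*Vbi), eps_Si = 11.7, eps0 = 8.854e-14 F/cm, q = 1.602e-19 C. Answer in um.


Step 1: 1/Na + 1/Nd = 1/1.63e+14 + 1/1.09e+16 = 6.22671e-15
Step 2: 2*eps*eps0/q = 2*11.7*8.854e-14/1.602e-19 = 1.293281e+07
Step 3: W^2 = 1.293281e+07 * 6.22671e-15 * 0.589 = 4.74315e-08
Step 4: W = sqrt(4.74315e-08) = 2.178e-04 cm = 2.178 um

2.178


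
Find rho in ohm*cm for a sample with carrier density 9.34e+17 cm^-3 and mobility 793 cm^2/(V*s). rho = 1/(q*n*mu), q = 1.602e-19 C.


Step 1: sigma = q * n * mu = 1.602e-19 * 9.34e+17 * 793 = 1.18654e+02 S/cm
Step 2: rho = 1 / sigma = 1 / 1.18654e+02 = 0.008428 ohm*cm

0.008428


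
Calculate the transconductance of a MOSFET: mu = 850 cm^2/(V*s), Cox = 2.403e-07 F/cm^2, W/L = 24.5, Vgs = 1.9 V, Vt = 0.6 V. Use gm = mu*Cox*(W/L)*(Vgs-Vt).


Step 1: Vov = Vgs - Vt = 1.9 - 0.6 = 1.3 V
Step 2: gm = mu * Cox * (W/L) * Vov
Step 3: gm = 850 * 2.403e-07 * 24.5 * 1.3 = 6.51e-03 S

6.51e-03


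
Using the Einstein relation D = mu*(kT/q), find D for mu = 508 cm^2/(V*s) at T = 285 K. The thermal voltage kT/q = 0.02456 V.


Step 1: D = mu * (kT/q)
Step 2: D = 508 * 0.02456
Step 3: D = 12.48 cm^2/s

12.48


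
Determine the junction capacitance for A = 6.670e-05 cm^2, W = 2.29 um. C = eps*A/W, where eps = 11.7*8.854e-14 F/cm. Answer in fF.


Step 1: eps_Si = 11.7 * 8.854e-14 = 1.035918e-12 F/cm
Step 2: W in cm = 2.29 * 1e-4 = 2.29e-04 cm
Step 3: C = 1.035918e-12 * 6.670e-05 / 2.29e-04 = 3.017281e-13 F
Step 4: C = 301.73 fF

301.73


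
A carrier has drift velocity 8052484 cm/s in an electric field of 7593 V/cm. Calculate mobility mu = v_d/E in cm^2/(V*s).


Step 1: mu = v_d / E
Step 2: mu = 8052484 / 7593
Step 3: mu = 1060.51 cm^2/(V*s)

1060.51


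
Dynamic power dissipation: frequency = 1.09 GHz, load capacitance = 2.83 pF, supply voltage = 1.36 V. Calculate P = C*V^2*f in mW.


Step 1: V^2 = 1.36^2 = 1.8496 V^2
Step 2: P = C*V^2*f = 2.83e-12 F * 1.8496 * 1.09e9 Hz
Step 3: P = 5.70546112e-03 W
Step 4: P = 5.705 mW

5.705


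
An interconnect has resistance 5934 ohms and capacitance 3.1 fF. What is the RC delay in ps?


Step 1: tau = R * C
Step 2: tau = 5934 * 3.1 fF = 5934 * 3.1e-15 F
Step 3: tau = 1.83954e-11 s = 18.3954 ps

18.3954


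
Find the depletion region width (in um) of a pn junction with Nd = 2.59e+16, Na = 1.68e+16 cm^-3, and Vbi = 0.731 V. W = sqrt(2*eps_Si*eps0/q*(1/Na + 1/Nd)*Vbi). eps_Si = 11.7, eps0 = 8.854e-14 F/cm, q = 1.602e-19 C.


Step 1: 1/Na + 1/Nd = 1/1.68e+16 + 1/2.59e+16 = 9.81338e-17
Step 2: 2*eps*eps0/q = 2*11.7*8.854e-14/1.602e-19 = 1.293281e+07
Step 3: W^2 = 1.293281e+07 * 9.81338e-17 * 0.731 = 9.27746e-10
Step 4: W = sqrt(9.27746e-10) = 3.046e-05 cm = 0.3046 um

0.3046


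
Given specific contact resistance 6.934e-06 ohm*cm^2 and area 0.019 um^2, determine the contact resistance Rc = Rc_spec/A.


Step 1: Convert area to cm^2: 0.019 um^2 = 1.9000e-10 cm^2
Step 2: Rc = Rc_spec / A = 6.934e-06 / 1.9000e-10
Step 3: Rc = 3.65e+04 ohms

3.65e+04


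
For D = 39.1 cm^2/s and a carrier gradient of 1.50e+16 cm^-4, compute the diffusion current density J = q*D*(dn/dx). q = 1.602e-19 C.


Step 1: J = q * D * (dn/dx)
Step 2: J = 1.602e-19 * 39.1 * 1.50e+16
Step 3: J = 9.40e-02 A/cm^2

9.40e-02


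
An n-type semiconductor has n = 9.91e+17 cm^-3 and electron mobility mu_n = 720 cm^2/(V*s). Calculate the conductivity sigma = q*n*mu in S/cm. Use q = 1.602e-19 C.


Step 1: sigma = q * n * mu
Step 2: sigma = 1.602e-19 * 9.91e+17 * 720
Step 3: sigma = 1.143e+02 S/cm

1.143e+02


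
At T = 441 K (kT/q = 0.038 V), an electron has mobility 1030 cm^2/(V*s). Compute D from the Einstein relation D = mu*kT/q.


Step 1: D = mu * (kT/q)
Step 2: D = 1030 * 0.038
Step 3: D = 39.14 cm^2/s

39.14


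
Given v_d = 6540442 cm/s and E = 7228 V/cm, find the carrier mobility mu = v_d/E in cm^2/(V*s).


Step 1: mu = v_d / E
Step 2: mu = 6540442 / 7228
Step 3: mu = 904.88 cm^2/(V*s)

904.88


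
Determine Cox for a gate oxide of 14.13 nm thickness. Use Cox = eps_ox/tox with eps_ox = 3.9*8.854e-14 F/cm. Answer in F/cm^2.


Step 1: eps_ox = 3.9 * 8.854e-14 = 3.45306e-13 F/cm
Step 2: tox in cm = 14.13 nm * 1e-7 = 1.4130e-06 cm
Step 3: Cox = 3.45306e-13 / 1.4130e-06 = 2.44e-07 F/cm^2

2.44e-07


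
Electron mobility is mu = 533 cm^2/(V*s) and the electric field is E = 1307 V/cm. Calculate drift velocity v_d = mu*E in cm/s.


Step 1: v_d = mu * E
Step 2: v_d = 533 * 1307 = 696631
Step 3: v_d = 6.97e+05 cm/s

6.97e+05


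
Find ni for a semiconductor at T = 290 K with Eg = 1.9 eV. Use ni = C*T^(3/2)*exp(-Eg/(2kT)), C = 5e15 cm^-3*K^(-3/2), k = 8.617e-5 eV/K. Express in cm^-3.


Step 1: Compute kT = 8.617e-5 * 290 = 0.0249893 eV
Step 2: Exponent = -Eg/(2kT) = -1.9/(2*0.0249893) = -38.01627
Step 3: T^(3/2) = 290^1.5 = 4938.52
Step 4: ni = 5e15 * 4938.52 * exp(-38.01627) = 7.63e+02 cm^-3

7.63e+02


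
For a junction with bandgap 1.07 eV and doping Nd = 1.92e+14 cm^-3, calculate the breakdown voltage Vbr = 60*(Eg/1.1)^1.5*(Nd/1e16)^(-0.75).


Step 1: Eg/1.1 = 1.07/1.1 = 0.972727
Step 2: (Eg/1.1)^1.5 = 0.972727^1.5 = 0.959371
Step 3: (Nd/1e16)^(-0.75) = (0.0192)^(-0.75) = 19.387601
Step 4: Vbr = 60 * 0.959371 * 19.387601 = 1116.0 V

1116.0


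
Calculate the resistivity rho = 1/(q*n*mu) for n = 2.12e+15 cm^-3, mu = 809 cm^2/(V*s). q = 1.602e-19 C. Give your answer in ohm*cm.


Step 1: sigma = q * n * mu = 1.602e-19 * 2.12e+15 * 809 = 2.74756e-01 S/cm
Step 2: rho = 1 / sigma = 1 / 2.74756e-01 = 3.64 ohm*cm

3.64


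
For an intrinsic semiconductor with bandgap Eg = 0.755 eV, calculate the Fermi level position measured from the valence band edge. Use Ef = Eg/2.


Step 1: For an intrinsic semiconductor, the Fermi level sits at midgap.
Step 2: Ef = Eg / 2 = 0.755 / 2 = 0.3775 eV

0.3775


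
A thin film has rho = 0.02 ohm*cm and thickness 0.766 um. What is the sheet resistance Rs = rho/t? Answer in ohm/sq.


Step 1: Convert thickness to cm: t = 0.766 um = 7.6600e-05 cm
Step 2: Rs = rho / t = 0.02 / 7.6600e-05
Step 3: Rs = 261.1 ohm/sq

261.1


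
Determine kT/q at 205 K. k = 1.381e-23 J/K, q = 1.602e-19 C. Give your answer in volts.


Step 1: kT = 1.381e-23 * 205 = 2.83105e-21 J
Step 2: Vt = kT/q = 2.83105e-21 / 1.602e-19
Step 3: Vt = 0.01767 V

0.01767


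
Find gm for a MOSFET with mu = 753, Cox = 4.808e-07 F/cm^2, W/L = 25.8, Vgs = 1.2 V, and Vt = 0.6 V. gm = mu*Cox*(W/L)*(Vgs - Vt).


Step 1: Vov = Vgs - Vt = 1.2 - 0.6 = 0.6 V
Step 2: gm = mu * Cox * (W/L) * Vov
Step 3: gm = 753 * 4.808e-07 * 25.8 * 0.6 = 5.60e-03 S

5.60e-03


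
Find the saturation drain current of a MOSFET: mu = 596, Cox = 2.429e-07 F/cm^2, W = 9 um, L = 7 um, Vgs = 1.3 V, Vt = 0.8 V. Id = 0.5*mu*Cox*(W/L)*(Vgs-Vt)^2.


Step 1: Overdrive voltage Vov = Vgs - Vt = 1.3 - 0.8 = 0.5 V
Step 2: W/L = 9/7 = 1.28571
Step 3: Id = 0.5 * 596 * 2.429e-07 * 1.28571 * 0.5^2
Step 4: Id = 2.33e-05 A

2.33e-05


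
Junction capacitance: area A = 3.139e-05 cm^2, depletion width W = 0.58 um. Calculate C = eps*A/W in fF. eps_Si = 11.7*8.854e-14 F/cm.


Step 1: eps_Si = 11.7 * 8.854e-14 = 1.035918e-12 F/cm
Step 2: W in cm = 0.58 * 1e-4 = 5.80e-05 cm
Step 3: C = 1.035918e-12 * 3.139e-05 / 5.80e-05 = 5.606460e-13 F
Step 4: C = 560.65 fF

560.65


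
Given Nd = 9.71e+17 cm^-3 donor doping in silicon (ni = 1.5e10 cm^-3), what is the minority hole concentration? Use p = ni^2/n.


Step 1: Since Nd >> ni, n ≈ Nd = 9.71e+17 cm^-3
Step 2: p = ni^2 / n = (1.5e10)^2 / 9.71e+17
Step 3: p = 2.25e20 / 9.71e+17 = 2.32e+02 cm^-3

2.32e+02


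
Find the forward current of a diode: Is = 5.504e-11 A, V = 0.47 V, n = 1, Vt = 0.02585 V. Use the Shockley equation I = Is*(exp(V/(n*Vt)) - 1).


Step 1: V/(n*Vt) = 0.47/(1*0.02585) = 18.1818
Step 2: exp(18.1818) = 7.8751e+07
Step 3: I = 5.504e-11 * (7.8751e+07 - 1) = 4.33e-03 A

4.33e-03


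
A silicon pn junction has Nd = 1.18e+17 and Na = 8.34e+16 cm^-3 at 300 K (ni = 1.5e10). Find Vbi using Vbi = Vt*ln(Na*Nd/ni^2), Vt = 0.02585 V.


Step 1: Compute Na*Nd/ni^2 = 8.34e+16 * 1.18e+17 / (1.5e10)^2 = 4.3739e+13
Step 2: ln(4.3739e+13) = 31.4093
Step 3: Vbi = 0.02585 * 31.4093 = 0.812 V

0.812


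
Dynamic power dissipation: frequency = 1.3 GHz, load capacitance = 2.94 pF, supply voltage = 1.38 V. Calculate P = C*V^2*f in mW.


Step 1: V^2 = 1.38^2 = 1.9044 V^2
Step 2: P = C*V^2*f = 2.94e-12 F * 1.9044 * 1.3e9 Hz
Step 3: P = 7.2786168e-03 W
Step 4: P = 7.279 mW

7.279


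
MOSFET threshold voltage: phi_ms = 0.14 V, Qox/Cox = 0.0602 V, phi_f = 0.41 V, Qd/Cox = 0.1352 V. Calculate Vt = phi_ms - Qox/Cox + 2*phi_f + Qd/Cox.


Step 1: Vt = phi_ms - Qox/Cox + 2*phi_f + Qd/Cox
Step 2: Vt = 0.14 - 0.0602 + 2*0.41 + 0.1352
Step 3: Vt = 0.14 - 0.0602 + 0.82 + 0.1352
Step 4: Vt = 1.035 V

1.035


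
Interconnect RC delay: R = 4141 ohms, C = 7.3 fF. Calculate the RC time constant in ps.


Step 1: tau = R * C
Step 2: tau = 4141 * 7.3 fF = 4141 * 7.3e-15 F
Step 3: tau = 3.02293e-11 s = 30.2293 ps

30.2293


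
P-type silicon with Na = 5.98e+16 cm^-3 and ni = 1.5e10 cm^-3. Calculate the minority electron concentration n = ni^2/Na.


Step 1: Majority hole concentration p ≈ Na = 5.98e+16 cm^-3
Step 2: n = ni^2 / Na = (1.5e10)^2 / 5.98e+16
Step 3: n = 3.76e+03 cm^-3

3.76e+03


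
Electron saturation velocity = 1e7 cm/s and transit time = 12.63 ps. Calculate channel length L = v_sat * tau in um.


Step 1: tau in seconds = 12.63 ps * 1e-12 = 1.2630e-11 s
Step 2: L = v_sat * tau = 1e7 * 1.2630e-11 = 1.2630e-04 cm
Step 3: L in um = 1.2630e-04 * 1e4 = 1.263 um

1.263


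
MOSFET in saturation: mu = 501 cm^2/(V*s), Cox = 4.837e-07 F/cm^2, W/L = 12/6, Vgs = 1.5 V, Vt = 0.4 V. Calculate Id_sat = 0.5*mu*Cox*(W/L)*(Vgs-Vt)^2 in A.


Step 1: Overdrive voltage Vov = Vgs - Vt = 1.5 - 0.4 = 1.1 V
Step 2: W/L = 12/6 = 2
Step 3: Id = 0.5 * 501 * 4.837e-07 * 2 * 1.1^2
Step 4: Id = 2.93e-04 A

2.93e-04


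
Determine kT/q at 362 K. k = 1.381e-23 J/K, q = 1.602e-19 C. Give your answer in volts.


Step 1: kT = 1.381e-23 * 362 = 4.99922e-21 J
Step 2: Vt = kT/q = 4.99922e-21 / 1.602e-19
Step 3: Vt = 0.03121 V

0.03121


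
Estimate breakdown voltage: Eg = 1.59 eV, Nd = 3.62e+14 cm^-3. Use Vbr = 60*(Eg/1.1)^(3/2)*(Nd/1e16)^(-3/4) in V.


Step 1: Eg/1.1 = 1.59/1.1 = 1.445455
Step 2: (Eg/1.1)^1.5 = 1.445455^1.5 = 1.737828
Step 3: (Nd/1e16)^(-0.75) = (0.0362)^(-0.75) = 12.049487
Step 4: Vbr = 60 * 1.737828 * 12.049487 = 1256.4 V

1256.4


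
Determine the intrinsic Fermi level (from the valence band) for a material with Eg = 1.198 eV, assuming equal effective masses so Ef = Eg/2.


Step 1: For an intrinsic semiconductor, the Fermi level sits at midgap.
Step 2: Ef = Eg / 2 = 1.198 / 2 = 0.599 eV

0.599


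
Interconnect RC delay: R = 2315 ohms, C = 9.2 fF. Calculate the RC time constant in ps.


Step 1: tau = R * C
Step 2: tau = 2315 * 9.2 fF = 2315 * 9.2e-15 F
Step 3: tau = 2.1298e-11 s = 21.298 ps

21.298


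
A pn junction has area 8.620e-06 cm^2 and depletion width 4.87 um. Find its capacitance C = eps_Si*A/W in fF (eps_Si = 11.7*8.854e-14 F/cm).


Step 1: eps_Si = 11.7 * 8.854e-14 = 1.035918e-12 F/cm
Step 2: W in cm = 4.87 * 1e-4 = 4.87e-04 cm
Step 3: C = 1.035918e-12 * 8.620e-06 / 4.87e-04 = 1.833596e-14 F
Step 4: C = 18.34 fF

18.34


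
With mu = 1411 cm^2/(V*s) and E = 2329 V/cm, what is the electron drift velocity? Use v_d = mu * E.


Step 1: v_d = mu * E
Step 2: v_d = 1411 * 2329 = 3286219
Step 3: v_d = 3.29e+06 cm/s

3.29e+06


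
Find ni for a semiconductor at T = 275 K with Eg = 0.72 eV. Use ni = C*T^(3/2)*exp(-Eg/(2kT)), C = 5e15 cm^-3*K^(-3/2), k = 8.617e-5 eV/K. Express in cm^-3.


Step 1: Compute kT = 8.617e-5 * 275 = 0.02369675 eV
Step 2: Exponent = -Eg/(2kT) = -0.72/(2*0.02369675) = -15.19196
Step 3: T^(3/2) = 275^1.5 = 4560.36
Step 4: ni = 5e15 * 4560.36 * exp(-15.19196) = 5.76e+12 cm^-3

5.76e+12


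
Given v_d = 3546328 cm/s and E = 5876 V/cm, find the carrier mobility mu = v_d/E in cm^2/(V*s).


Step 1: mu = v_d / E
Step 2: mu = 3546328 / 5876
Step 3: mu = 603.53 cm^2/(V*s)

603.53


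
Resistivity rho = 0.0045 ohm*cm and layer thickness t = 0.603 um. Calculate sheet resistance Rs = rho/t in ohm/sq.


Step 1: Convert thickness to cm: t = 0.603 um = 6.0300e-05 cm
Step 2: Rs = rho / t = 0.0045 / 6.0300e-05
Step 3: Rs = 74.6 ohm/sq

74.6


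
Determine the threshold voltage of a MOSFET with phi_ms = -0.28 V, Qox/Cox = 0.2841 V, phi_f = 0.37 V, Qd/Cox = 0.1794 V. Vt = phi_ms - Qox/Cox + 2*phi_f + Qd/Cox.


Step 1: Vt = phi_ms - Qox/Cox + 2*phi_f + Qd/Cox
Step 2: Vt = -0.28 - 0.2841 + 2*0.37 + 0.1794
Step 3: Vt = -0.28 - 0.2841 + 0.74 + 0.1794
Step 4: Vt = 0.3553 V

0.3553


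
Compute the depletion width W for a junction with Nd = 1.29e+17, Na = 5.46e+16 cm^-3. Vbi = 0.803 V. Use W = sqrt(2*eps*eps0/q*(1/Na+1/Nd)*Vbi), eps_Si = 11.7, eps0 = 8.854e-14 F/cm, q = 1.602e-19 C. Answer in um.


Step 1: 1/Na + 1/Nd = 1/5.46e+16 + 1/1.29e+17 = 2.60670e-17
Step 2: 2*eps*eps0/q = 2*11.7*8.854e-14/1.602e-19 = 1.293281e+07
Step 3: W^2 = 1.293281e+07 * 2.60670e-17 * 0.803 = 2.70707e-10
Step 4: W = sqrt(2.70707e-10) = 1.645e-05 cm = 0.1645 um

0.1645


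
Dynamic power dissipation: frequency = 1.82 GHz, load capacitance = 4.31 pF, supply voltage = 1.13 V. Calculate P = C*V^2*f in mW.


Step 1: V^2 = 1.13^2 = 1.2769 V^2
Step 2: P = C*V^2*f = 4.31e-12 F * 1.2769 * 1.82e9 Hz
Step 3: P = 1.001625898e-02 W
Step 4: P = 10.016 mW

10.016
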